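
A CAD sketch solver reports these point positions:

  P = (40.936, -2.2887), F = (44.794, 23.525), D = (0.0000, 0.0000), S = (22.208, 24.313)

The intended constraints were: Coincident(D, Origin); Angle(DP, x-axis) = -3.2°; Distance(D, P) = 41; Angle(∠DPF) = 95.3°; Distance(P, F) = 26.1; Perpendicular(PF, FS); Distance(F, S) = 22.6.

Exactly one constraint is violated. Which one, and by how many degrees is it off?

Perpendicular(PF, FS) — off by 6.50°.

D = (0.00, 0.00) ✓; DP at -3.200° ✓; |DP| = 41.00 ✓; ∠DPF = 95.30° ✓; |PF| = 26.10 ✓; ∠(PF, FS) = 96.50° ✗; |FS| = 22.60 ✓.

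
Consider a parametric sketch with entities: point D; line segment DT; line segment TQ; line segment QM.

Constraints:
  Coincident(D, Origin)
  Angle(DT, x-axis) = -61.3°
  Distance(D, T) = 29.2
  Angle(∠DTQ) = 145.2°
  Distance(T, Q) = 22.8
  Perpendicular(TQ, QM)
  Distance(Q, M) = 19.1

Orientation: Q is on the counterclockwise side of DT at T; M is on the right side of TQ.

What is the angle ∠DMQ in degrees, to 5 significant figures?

52.599°

∠DTQ = 145.2°, so TQ runs at -61.3° + (180° − 145.2°) = -26.500° from the x-axis; with |TQ| = 22.8, Q = T + 22.8·(cos -26.500°, sin -26.500°) = (34.427, -35.786). The perpendicularity gives QM at right angles to TQ; with |QM| = 19.1 on the right of TQ, M = Q + 19.1·(-0.44620, -0.89493) = (25.905, -52.879). Then cos ∠DMQ = MD·MQ / (|MD||MQ|), giving 52.599°.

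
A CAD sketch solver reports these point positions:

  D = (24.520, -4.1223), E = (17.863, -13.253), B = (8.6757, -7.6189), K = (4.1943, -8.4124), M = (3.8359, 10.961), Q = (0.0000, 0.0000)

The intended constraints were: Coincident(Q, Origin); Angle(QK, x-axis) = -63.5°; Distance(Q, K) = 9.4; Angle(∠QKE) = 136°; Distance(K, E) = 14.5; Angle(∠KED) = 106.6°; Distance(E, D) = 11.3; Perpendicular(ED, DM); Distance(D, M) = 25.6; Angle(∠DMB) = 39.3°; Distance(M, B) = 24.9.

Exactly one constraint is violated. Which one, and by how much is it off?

Distance(M, B) = 24.9 — off by 5.70.

Q = (0.00, 0.00) ✓; QK at -63.50° ✓; |QK| = 9.400 ✓; ∠QKE = 136.0° ✓; |KE| = 14.50 ✓; ∠KED = 106.6° ✓; |ED| = 11.30 ✓; ∠(ED, DM) = 89.99° ✓; |DM| = 25.60 ✓; ∠DMB = 39.30° ✓; |MB| = 19.20 ✗.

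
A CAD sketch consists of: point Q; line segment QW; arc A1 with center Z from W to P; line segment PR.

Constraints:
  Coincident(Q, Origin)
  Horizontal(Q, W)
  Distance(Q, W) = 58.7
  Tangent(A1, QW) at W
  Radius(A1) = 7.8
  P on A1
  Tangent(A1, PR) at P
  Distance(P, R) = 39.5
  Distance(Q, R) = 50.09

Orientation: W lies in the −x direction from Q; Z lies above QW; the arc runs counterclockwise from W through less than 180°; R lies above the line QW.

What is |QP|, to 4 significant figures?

52.07

Checks: |ZW| = 7.800 ✓; |ZP| = 7.800 ✓; ∠(ZP, PR) = 90.00° ✓; |PR| = 39.50 ✓; |QR| = 50.09 ✓.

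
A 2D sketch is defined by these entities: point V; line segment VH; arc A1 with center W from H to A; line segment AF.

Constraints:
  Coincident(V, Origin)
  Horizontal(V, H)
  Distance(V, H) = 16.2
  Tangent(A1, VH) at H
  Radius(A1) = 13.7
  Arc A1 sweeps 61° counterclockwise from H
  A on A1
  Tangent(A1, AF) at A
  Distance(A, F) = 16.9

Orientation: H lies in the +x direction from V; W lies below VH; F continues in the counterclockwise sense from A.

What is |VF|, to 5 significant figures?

22.198

V is at the origin; V and H share the same y with |VH| = 16.2 and H on the +x side, so H = (16.200, 0.0000). Since A1 is tangent to VH there, WH ⟂ VH, so W = H + (0, -13.7) = (16.200, -13.700). On A1, H sits at bearing 90° from W; a 61° counterclockwise sweep puts A at bearing 151°, so A = W + 13.7·(cos 151°, sin 151°) = (4.2177, -7.0581). Tangency of A1 to AF means the radius WA is perpendicular to AF, so AF runs along (−sin 151°, cos 151°); with |AF| = 16.9, F = (-3.9756, -21.839). Then |VF| = |F − V| = 22.198.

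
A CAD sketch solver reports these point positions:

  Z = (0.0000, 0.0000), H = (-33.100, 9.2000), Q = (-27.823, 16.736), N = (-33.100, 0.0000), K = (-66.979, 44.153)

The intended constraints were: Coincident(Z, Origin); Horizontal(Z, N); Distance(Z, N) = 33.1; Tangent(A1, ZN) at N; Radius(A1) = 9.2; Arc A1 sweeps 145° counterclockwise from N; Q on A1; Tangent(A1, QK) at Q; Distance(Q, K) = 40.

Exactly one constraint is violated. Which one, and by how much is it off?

Distance(Q, K) = 40 — off by 7.80.

Z = (0.00, 0.00) ✓; Z.y = 0.00, N.y = 0.00 ✓; |ZN| = 33.10 ✓; ∠(HN, NZ) = 90.00° ✓; |HN| = 9.200 ✓; bearing(H→Q) − bearing(H→N) = 145.0° ✓; |HQ| = 9.200 ✓; ∠(HQ, QK) = 90.00° ✓; |QK| = 47.80 ✗.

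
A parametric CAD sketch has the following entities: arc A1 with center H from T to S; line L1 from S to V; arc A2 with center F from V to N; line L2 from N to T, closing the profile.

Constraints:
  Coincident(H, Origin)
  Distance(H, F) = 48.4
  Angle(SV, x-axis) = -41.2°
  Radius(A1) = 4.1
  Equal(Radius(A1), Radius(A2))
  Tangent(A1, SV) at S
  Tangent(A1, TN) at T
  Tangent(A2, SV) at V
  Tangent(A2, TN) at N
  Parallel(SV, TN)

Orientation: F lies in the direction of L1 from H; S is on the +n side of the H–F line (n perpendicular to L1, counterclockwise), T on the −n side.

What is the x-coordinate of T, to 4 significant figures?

-2.701

The slot axis is L1's direction at -41.2°, so u = (cos -41.2°, sin -41.2°) = (0.7524, -0.6587) and n = (−sin -41.2°, cos -41.2°) = (0.6587, 0.7524). H is at the origin and F lies 48.4 along u from H, so F = 48.4·u = (36.42, -31.88). Tangency of A1 to both parallel lines with radius 4.1 puts S and T at H ± 4.1·n: S = (2.701, 3.085), T = (-2.701, -3.085). So T.x = -2.701.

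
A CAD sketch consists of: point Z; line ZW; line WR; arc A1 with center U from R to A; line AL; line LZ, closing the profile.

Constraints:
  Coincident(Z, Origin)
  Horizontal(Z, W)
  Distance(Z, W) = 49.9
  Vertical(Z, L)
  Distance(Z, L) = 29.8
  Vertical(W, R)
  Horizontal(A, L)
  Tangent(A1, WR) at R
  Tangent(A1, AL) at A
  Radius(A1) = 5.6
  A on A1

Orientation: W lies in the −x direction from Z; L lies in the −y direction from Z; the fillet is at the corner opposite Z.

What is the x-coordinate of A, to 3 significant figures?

-44.3

Z is at the origin; Z and W share the same y with |ZW| = 49.9 and W on the −x side, so W = (-49.9, 0.00). ZL is vertical with |ZL| = 29.8 and L on the −y side, so L = (0.00, -29.8). The virtual corner opposite Z is at (-49.9, -29.8). The tangent condition forces UR to be normal to WR and tangency of A1 to AL means the radius UA is perpendicular to AL, with radius 5.6, so the center U sits 5.6 in from both sides at U = (-44.3, -24.2). That places the tangent points at R = (-49.9, -24.2) on WR and A = (-44.3, -29.8) on AL. So A.x = -44.3.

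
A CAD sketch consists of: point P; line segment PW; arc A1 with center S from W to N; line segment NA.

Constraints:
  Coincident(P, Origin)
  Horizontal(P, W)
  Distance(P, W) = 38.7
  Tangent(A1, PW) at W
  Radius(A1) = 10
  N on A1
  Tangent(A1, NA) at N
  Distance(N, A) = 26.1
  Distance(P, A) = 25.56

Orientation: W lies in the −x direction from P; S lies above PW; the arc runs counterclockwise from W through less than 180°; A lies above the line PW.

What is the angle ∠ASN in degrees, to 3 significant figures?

69.0°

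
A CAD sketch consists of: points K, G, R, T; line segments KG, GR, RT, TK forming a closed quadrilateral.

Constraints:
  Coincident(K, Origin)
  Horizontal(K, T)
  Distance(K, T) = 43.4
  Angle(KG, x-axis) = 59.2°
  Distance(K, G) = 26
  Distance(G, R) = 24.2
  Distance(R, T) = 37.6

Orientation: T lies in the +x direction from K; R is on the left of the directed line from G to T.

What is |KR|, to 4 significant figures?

49.08

Checks: |GR| = 24.20 ✓; |RT| = 37.60 ✓.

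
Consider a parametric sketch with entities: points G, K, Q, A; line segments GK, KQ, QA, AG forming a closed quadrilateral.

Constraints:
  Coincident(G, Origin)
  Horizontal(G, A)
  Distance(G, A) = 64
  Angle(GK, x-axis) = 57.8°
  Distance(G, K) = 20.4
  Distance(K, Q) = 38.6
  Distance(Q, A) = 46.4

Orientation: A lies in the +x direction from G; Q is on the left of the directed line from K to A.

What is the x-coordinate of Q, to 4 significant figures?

41.59

Checks: |KQ| = 38.60 ✓; |QA| = 46.40 ✓.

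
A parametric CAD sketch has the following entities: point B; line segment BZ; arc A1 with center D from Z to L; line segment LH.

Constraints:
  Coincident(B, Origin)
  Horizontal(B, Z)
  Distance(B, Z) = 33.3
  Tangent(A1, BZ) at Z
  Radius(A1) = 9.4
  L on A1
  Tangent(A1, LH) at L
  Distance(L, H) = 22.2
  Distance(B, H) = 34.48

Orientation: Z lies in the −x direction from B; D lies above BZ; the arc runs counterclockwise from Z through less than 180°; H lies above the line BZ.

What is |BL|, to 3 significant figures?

25.2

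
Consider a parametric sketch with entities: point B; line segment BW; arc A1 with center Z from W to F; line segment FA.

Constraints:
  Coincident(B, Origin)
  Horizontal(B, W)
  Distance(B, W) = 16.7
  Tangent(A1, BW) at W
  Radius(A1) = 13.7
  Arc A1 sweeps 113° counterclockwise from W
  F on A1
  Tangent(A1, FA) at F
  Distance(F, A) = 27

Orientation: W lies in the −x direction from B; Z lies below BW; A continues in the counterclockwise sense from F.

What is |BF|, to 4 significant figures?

34.96

B is at the origin; B and W share the same y with |BW| = 16.7 and W on the −x side, so W = (-16.70, 0.000). The tangent condition forces ZW to be normal to BW, so Z = W + (0, -13.7) = (-16.70, -13.70). On A1, W sits at bearing 90° from Z; a 113° counterclockwise sweep puts F at bearing 203°, so F = Z + 13.7·(cos 203°, sin 203°) = (-29.31, -19.05). Then |BF| = |F − B| = 34.96.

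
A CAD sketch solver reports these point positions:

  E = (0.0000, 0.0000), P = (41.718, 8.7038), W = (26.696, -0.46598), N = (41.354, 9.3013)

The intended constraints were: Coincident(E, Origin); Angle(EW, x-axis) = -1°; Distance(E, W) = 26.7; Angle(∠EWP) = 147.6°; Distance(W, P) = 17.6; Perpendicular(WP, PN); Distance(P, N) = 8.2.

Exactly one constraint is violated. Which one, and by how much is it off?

Distance(P, N) = 8.2 — off by 7.50.

E = (0.00, 0.00) ✓; EW at -1.000° ✓; |EW| = 26.70 ✓; ∠EWP = 147.6° ✓; |WP| = 17.60 ✓; ∠(WP, PN) = 89.95° ✓; |PN| = 0.6996 ✗.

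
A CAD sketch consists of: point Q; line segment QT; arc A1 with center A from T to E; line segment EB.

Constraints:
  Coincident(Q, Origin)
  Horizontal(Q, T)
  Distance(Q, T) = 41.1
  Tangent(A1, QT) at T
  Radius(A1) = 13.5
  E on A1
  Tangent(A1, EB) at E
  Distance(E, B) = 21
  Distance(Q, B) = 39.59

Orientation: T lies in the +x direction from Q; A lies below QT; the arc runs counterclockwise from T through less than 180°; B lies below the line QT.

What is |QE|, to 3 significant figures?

29.9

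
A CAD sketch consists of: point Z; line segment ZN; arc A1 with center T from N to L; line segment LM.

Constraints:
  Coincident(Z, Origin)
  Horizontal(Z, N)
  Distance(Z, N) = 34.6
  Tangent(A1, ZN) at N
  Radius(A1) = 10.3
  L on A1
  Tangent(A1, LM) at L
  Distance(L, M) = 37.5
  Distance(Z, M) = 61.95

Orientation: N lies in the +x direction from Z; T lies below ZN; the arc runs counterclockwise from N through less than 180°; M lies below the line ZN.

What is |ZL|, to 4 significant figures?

28.52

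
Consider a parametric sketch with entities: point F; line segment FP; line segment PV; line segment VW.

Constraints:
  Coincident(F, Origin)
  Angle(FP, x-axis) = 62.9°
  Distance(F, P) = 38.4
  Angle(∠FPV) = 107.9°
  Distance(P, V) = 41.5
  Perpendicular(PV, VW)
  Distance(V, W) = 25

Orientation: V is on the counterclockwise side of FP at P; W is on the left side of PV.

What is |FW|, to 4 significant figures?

54.54

F is at the origin; FP runs at 62.9° with length 38.4, so P = 38.4·(cos 62.9°, sin 62.9°) = (17.49, 34.18). ∠FPV = 107.9°, so PV runs at 62.9° + (180° − 107.9°) = 135.0° from the x-axis; with |PV| = 41.5, V = P + 41.5·(cos 135.0°, sin 135.0°) = (-11.85, 63.53). PV is perpendicular to VW; with |VW| = 25.0 on the left of PV, W = V + 25.0·(-0.7071, -0.7071) = (-29.53, 45.85). Then |FW| = |W − F| = 54.54.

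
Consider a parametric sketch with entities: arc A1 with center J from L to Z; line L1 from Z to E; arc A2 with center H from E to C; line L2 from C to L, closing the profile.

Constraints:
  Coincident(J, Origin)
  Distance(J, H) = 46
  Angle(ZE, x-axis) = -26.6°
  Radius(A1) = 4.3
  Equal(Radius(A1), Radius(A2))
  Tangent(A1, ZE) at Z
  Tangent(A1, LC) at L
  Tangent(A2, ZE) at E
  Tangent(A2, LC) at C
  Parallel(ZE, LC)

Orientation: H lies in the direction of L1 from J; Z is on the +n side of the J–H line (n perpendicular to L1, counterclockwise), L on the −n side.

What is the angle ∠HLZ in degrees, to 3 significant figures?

84.7°

The slot axis is L1's direction at -26.6°, so u = (cos -26.6°, sin -26.6°) = (0.894, -0.448) and n = (−sin -26.6°, cos -26.6°) = (0.448, 0.894). J is at the origin and H lies 46.0 along u from J, so H = 46.0·u = (41.1, -20.6). Tangency of A1 to both parallel lines with radius 4.3 puts Z and L at J ± 4.3·n: Z = (1.93, 3.84), L = (-1.93, -3.84). Then cos ∠HLZ = LH·LZ / (|LH||LZ|), giving 84.7°.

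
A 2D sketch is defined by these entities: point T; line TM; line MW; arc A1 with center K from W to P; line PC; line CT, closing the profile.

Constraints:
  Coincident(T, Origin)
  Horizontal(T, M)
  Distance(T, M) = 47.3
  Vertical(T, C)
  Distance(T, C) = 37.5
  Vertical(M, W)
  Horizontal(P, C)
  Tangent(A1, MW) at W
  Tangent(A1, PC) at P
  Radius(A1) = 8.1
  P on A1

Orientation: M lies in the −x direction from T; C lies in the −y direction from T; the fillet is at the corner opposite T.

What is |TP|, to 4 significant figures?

54.25

T is at the origin; TM is horizontal with |TM| = 47.3 and M on the −x side, so M = (-47.30, 0.000). T and C share the same x with |TC| = 37.5 and C on the −y side, so C = (0.000, -37.50). The virtual corner opposite T is at (-47.30, -37.50). Tangency of A1 to MW means the radius KW is perpendicular to MW and A1 meets PC tangentially, so KP is at right angles to PC, with radius 8.1, so the center K sits 8.1 in from both sides at K = (-39.20, -29.40). That places the tangent points at W = (-47.30, -29.40) on MW and P = (-39.20, -37.50) on PC. Then |TP| = |P − T| = 54.25.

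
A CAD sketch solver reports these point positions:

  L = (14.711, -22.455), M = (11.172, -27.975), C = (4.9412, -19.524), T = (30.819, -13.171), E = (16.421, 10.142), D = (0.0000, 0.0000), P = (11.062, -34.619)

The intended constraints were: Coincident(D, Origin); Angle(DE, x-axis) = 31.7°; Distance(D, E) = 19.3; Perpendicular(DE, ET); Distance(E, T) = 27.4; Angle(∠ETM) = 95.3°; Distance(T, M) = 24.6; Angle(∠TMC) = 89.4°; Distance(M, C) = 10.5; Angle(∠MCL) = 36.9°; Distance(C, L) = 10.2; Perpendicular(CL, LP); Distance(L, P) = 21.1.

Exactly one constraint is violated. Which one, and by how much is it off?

Distance(L, P) = 21.1 — off by 8.40.

D = (0.00, 0.00) ✓; DE at 31.70° ✓; |DE| = 19.30 ✓; ∠(DE, ET) = 90.00° ✓; |ET| = 27.40 ✓; ∠ETM = 95.30° ✓; |TM| = 24.60 ✓; ∠TMC = 89.40° ✓; |MC| = 10.50 ✓; ∠MCL = 36.90° ✓; |CL| = 10.20 ✓; ∠(CL, LP) = 90.00° ✓; |LP| = 12.70 ✗.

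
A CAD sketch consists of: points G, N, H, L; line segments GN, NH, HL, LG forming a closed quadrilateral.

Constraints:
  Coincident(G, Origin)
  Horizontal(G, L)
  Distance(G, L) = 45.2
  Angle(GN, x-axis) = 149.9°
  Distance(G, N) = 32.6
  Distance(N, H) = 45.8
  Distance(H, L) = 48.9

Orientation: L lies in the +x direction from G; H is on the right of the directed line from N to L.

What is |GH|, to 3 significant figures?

19.5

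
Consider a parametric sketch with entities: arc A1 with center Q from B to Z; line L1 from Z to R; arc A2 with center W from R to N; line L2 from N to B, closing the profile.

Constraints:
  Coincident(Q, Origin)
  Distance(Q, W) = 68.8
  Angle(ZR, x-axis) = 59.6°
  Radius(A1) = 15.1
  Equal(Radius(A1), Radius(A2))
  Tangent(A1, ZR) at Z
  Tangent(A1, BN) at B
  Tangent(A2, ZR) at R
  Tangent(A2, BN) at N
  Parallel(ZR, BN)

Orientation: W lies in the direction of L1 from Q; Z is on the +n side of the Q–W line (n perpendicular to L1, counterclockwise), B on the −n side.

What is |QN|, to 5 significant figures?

70.438

The slot axis is L1's direction at 59.6°, so u = (cos 59.6°, sin 59.6°) = (0.50603, 0.86251) and n = (−sin 59.6°, cos 59.6°) = (-0.86251, 0.50603). Q is at the origin and W lies 68.8 along u from Q, so W = 68.8·u = (34.815, 59.341). Tangency of A1 to both parallel lines with radius 15.1 puts Z and B at Q ± 15.1·n: Z = (-13.024, 7.6411), B = (13.024, -7.6411). Equal radii place R and N the same way about W: R = W + 15.1·n = (21.791, 66.982), N = W − 15.1·n = (47.839, 51.700). Then |QN| = |N − Q| = 70.438.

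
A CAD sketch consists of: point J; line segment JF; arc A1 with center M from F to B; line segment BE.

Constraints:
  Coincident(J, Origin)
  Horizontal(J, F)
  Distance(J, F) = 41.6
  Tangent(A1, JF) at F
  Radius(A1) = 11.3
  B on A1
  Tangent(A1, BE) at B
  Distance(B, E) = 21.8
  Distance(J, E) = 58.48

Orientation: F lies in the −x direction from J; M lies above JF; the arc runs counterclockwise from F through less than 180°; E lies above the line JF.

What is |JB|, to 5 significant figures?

37.654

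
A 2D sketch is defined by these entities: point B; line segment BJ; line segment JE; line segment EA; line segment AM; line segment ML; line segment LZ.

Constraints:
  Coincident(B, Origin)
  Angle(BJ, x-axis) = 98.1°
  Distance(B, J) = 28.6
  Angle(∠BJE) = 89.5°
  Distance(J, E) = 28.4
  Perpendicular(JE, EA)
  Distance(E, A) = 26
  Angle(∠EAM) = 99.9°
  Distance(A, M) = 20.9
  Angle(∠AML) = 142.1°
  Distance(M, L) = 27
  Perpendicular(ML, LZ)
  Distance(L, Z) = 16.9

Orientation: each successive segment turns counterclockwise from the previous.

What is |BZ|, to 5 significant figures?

27.881

B is at the origin; BJ runs at 98.1° with length 28.6, so J = (-4.0298, 28.315). ∠BJE = 89.5° gives JE at -171.40° from the x-axis; with |JE| = 28.4, E = (-32.110, 24.068). The perpendicularity gives EA at right angles to JE, so EA runs at -81.400°; with |EA| = 26.0, A = (-28.223, -1.6398). ∠EAM = 99.9° gives AM at -1.3000° from the x-axis; with |AM| = 20.9, M = (-7.3279, -2.1140). ∠AML = 142.1° gives ML at 36.600° from the x-axis; with |ML| = 27.0, L = (14.348, 13.984). The perpendicularity gives LZ at right angles to ML, so LZ runs at 126.60°; with |LZ| = 16.9, Z = (4.2720, 27.552). Then |BZ| = |Z − B| = 27.881.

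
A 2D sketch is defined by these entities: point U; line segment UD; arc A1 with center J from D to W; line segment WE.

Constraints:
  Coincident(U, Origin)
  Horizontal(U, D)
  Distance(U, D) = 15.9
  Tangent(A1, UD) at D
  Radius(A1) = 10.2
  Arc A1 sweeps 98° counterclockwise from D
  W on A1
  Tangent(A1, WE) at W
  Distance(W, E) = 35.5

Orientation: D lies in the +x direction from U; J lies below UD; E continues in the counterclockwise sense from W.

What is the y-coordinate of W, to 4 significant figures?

-11.62

U is at the origin; UD is horizontal with |UD| = 15.9 and D on the +x side, so D = (15.90, 0.000). A1 meets UD tangentially, so JD is at right angles to UD, so J = D + (0, -10.2) = (15.90, -10.20). On A1, D sits at bearing 90° from J; a 98° counterclockwise sweep puts W at bearing 188°, so W = J + 10.2·(cos 188°, sin 188°) = (5.799, -11.62). So W.y = -11.62.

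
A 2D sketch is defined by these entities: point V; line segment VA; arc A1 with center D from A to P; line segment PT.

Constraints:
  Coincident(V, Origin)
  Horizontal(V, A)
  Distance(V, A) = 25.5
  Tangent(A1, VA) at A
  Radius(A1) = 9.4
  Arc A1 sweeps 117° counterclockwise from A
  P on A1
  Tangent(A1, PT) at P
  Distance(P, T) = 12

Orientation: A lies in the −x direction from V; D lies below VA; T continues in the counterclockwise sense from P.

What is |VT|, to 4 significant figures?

37.44

On A1, A sits at bearing 90° from D; a 117° counterclockwise sweep puts P at bearing 207°, so P = D + 9.4·(cos 207°, sin 207°) = (-33.88, -13.67). A1 meets PT tangentially, so DP is at right angles to PT, so PT runs along (−sin 207°, cos 207°); with |PT| = 12.0, T = (-28.43, -24.36). Then |VT| = |T − V| = 37.44.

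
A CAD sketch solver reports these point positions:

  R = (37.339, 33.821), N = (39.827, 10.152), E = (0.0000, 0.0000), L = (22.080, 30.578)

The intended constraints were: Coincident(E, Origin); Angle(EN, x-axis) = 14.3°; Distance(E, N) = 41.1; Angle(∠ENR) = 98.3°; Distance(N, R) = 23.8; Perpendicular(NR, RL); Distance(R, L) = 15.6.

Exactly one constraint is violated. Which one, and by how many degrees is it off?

Perpendicular(NR, RL) — off by 6.00°.

E = (0.00, 0.00) ✓; EN at 14.30° ✓; |EN| = 41.10 ✓; ∠ENR = 98.30° ✓; |NR| = 23.80 ✓; ∠(NR, RL) = 96.00° ✗; |RL| = 15.60 ✓.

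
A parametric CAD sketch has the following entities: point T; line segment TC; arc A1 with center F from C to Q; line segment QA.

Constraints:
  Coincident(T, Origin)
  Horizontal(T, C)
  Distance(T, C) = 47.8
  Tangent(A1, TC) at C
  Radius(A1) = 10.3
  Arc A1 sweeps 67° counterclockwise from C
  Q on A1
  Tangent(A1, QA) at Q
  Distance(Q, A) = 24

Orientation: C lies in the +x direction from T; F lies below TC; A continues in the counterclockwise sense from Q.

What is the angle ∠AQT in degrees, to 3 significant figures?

76.3°

On A1, C sits at bearing 90° from F; a 67° counterclockwise sweep puts Q at bearing 157°, so Q = F + 10.3·(cos 157°, sin 157°) = (38.3, -6.28). The tangent condition forces FQ to be normal to QA, so QA runs along (−sin 157°, cos 157°); with |QA| = 24.0, A = (28.9, -28.4). Then cos ∠AQT = QA·QT / (|QA||QT|), giving 76.3°.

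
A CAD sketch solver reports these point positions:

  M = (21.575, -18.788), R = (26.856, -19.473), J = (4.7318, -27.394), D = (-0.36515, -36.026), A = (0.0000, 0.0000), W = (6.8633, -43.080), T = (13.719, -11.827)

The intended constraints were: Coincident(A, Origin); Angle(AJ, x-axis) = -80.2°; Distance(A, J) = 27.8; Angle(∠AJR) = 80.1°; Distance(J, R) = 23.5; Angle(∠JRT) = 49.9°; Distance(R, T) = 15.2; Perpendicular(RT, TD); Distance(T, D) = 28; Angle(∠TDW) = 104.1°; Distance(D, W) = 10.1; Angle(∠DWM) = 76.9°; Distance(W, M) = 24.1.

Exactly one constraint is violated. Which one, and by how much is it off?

Distance(W, M) = 24.1 — off by 4.30.

A = (0.00, 0.00) ✓; AJ at -80.20° ✓; |AJ| = 27.80 ✓; ∠AJR = 80.10° ✓; |JR| = 23.50 ✓; ∠JRT = 49.90° ✓; |RT| = 15.20 ✓; ∠(RT, TD) = 90.00° ✓; |TD| = 28.00 ✓; ∠TDW = 104.1° ✓; |DW| = 10.10 ✓; ∠DWM = 76.90° ✓; |WM| = 28.40 ✗.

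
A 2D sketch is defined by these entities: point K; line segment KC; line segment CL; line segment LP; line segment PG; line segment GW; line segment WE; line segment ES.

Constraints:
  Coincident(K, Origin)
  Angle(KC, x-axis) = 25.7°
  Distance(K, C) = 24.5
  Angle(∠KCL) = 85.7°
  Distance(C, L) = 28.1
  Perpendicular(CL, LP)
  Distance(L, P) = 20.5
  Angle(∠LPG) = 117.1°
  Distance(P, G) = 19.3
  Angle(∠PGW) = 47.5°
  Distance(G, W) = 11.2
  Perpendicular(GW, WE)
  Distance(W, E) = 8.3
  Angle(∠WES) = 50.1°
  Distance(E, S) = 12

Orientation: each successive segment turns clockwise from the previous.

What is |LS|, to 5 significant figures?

31.877

K is at the origin; KC runs at 25.7° with length 24.5, so C = (22.076, 10.625). ∠KCL = 85.7° gives CL at -68.600° from the x-axis; with |CL| = 28.1, L = (32.329, -15.538). The perpendicularity gives LP at right angles to CL, so LP runs at -158.60°; with |LP| = 20.5, P = (13.243, -23.018). ∠LPG = 117.1° gives PG at 138.50° from the x-axis; with |PG| = 19.3, G = (-1.2121, -10.229). ∠PGW = 47.5° gives GW at 6.0000° from the x-axis; with |GW| = 11.2, W = (9.9266, -9.0587). GW is perpendicular to WE, so WE runs at -84.000°; with |WE| = 8.3, E = (10.794, -17.313). ∠WES = 50.1° gives ES at 146.10° from the x-axis; with |ES| = 12.0, S = (0.83402, -10.620). Then |LS| = |S − L| = 31.877.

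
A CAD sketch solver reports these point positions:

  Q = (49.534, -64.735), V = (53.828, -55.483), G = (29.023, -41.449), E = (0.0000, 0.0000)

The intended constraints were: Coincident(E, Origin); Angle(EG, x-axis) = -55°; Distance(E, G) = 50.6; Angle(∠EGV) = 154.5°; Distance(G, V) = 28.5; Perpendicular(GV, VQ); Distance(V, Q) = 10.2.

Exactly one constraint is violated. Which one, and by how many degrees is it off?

Perpendicular(GV, VQ) — off by 4.60°.

E = (0.00, 0.00) ✓; EG at -55.00° ✓; |EG| = 50.60 ✓; ∠EGV = 154.5° ✓; |GV| = 28.50 ✓; ∠(GV, VQ) = 85.40° ✗; |VQ| = 10.20 ✓.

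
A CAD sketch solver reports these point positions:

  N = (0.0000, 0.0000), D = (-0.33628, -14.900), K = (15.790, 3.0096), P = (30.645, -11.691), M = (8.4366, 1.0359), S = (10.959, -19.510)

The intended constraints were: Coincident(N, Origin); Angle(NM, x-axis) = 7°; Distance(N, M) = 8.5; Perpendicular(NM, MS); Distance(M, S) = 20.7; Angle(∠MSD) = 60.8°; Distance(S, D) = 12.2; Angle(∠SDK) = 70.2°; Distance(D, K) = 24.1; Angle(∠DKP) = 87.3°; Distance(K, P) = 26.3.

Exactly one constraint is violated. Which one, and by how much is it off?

Distance(K, P) = 26.3 — off by 5.40.

N = (0.00, 0.00) ✓; NM at 7.000° ✓; |NM| = 8.500 ✓; ∠(NM, MS) = 90.00° ✓; |MS| = 20.70 ✓; ∠MSD = 60.80° ✓; |SD| = 12.20 ✓; ∠SDK = 70.20° ✓; |DK| = 24.10 ✓; ∠DKP = 87.30° ✓; |KP| = 20.90 ✗.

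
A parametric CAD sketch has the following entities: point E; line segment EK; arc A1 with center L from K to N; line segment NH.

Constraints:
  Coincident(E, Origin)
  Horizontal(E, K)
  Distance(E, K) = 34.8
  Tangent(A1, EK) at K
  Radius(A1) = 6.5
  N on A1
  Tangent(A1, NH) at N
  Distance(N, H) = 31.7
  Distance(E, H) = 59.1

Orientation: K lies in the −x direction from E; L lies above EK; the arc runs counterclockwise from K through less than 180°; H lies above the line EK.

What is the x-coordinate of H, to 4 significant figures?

-46.28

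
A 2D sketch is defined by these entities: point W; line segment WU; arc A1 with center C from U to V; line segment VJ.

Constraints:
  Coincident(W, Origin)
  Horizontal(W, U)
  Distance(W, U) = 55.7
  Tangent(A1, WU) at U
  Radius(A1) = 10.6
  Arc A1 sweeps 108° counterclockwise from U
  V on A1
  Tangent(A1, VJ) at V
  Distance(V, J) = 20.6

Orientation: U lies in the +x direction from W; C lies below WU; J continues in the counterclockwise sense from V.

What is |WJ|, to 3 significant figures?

61.8

W is at the origin; WU is horizontal with |WU| = 55.7 and U on the +x side, so U = (55.7, 0.00). A1 meets WU tangentially, so CU is at right angles to WU, so C = U + (0, -10.6) = (55.7, -10.6). On A1, U sits at bearing 90° from C; a 108° counterclockwise sweep puts V at bearing 198°, so V = C + 10.6·(cos 198°, sin 198°) = (45.6, -13.9). Tangency of A1 to VJ means the radius CV is perpendicular to VJ, so VJ runs along (−sin 198°, cos 198°); with |VJ| = 20.6, J = (52.0, -33.5). Then |WJ| = |J − W| = 61.8.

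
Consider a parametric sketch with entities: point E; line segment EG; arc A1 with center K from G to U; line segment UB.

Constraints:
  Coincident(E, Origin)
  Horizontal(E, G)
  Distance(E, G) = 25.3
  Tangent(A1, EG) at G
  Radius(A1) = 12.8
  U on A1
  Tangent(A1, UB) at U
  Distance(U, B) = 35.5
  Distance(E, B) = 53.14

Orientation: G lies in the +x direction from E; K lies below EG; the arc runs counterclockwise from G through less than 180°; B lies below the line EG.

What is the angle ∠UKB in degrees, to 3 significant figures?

70.2°

E is at the origin; EG is horizontal with |EG| = 25.3 and G on the +x side, so G = (25.3, 0.00). A1 meets EG tangentially, so KG is at right angles to EG, so K = G + (0, -12.8) = (25.3, -12.8). Since KU ⟂ UB (tangency), |KB| = √(12.8² + 35.5²) = 37.7 regardless of where U sits on A1. So B lies on both circle(E, 53.14) and circle(K, 37.7); the below-EG intersection is B = (18.3, -49.9). U is the foot of the tangent from B: U = (12.7, -14.8).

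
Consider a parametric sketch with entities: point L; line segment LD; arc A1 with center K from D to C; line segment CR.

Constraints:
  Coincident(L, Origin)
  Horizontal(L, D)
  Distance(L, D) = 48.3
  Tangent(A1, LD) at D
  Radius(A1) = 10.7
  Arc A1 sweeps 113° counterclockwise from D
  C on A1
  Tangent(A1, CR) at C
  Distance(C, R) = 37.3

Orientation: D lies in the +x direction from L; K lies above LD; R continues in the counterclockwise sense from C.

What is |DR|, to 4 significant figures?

49.44

L is at the origin; LD is horizontal with |LD| = 48.3 and D on the +x side, so D = (48.30, 0.000). The tangent condition forces KD to be normal to LD, so K = D + (0, 10.7) = (48.30, 10.70). On A1, D sits at bearing -90° from K; a 113° counterclockwise sweep puts C at bearing 23°, so C = K + 10.7·(cos 23°, sin 23°) = (58.15, 14.88). The tangent condition forces KC to be normal to CR, so CR runs along (−sin 23°, cos 23°); with |CR| = 37.3, R = (43.58, 49.22). Then |DR| = |R − D| = 49.44.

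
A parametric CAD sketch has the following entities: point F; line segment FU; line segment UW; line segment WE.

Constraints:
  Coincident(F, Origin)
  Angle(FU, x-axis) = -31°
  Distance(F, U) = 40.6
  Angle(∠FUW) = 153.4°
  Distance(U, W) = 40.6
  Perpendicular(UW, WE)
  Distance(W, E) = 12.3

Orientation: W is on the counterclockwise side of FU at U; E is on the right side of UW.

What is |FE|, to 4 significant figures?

82.72

F is at the origin; FU runs at -31.0° with length 40.6, so U = 40.6·(cos -31.0°, sin -31.0°) = (34.80, -20.91). ∠FUW = 153.4°, so UW runs at -31.0° + (180° − 153.4°) = -4.400° from the x-axis; with |UW| = 40.6, W = U + 40.6·(cos -4.400°, sin -4.400°) = (75.28, -24.03). UW is perpendicular to WE; with |WE| = 12.3 on the right of UW, E = W + 12.3·(-0.07672, -0.9971) = (74.34, -36.29). Then |FE| = |E − F| = 82.72.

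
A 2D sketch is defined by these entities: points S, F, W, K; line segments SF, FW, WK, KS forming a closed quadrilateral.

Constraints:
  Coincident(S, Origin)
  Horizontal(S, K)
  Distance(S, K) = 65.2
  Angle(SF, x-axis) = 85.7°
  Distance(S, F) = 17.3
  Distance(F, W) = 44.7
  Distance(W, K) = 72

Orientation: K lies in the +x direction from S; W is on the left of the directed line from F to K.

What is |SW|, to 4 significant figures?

61.05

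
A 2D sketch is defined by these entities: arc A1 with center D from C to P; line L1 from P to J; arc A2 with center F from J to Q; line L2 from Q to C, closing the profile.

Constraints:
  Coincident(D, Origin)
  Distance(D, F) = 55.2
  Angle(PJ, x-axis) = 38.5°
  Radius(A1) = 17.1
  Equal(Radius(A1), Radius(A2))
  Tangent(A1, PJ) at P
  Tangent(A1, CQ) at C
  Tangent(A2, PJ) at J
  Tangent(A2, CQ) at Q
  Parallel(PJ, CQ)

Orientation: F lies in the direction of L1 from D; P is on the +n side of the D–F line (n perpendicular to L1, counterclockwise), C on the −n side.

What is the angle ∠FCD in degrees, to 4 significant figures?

72.79°

D is at the origin and F lies 55.2 along u from D, so F = 55.2·u = (43.20, 34.36). Tangency of A1 to both parallel lines with radius 17.1 puts P and C at D ± 17.1·n: P = (-10.65, 13.38), C = (10.65, -13.38). Then cos ∠FCD = CF·CD / (|CF||CD|), giving 72.79°.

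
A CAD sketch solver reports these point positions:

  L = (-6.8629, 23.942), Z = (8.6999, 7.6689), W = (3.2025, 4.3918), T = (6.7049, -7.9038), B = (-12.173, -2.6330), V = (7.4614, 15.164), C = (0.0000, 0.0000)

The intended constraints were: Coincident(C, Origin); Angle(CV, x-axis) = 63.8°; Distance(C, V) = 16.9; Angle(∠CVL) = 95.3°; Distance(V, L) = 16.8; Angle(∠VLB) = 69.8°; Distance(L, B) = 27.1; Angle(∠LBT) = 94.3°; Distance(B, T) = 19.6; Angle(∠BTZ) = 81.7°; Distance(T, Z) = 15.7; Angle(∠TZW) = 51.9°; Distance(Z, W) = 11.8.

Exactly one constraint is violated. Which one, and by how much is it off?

Distance(Z, W) = 11.8 — off by 5.40.

C = (0.00, 0.00) ✓; CV at 63.80° ✓; |CV| = 16.90 ✓; ∠CVL = 95.30° ✓; |VL| = 16.80 ✓; ∠VLB = 69.80° ✓; |LB| = 27.10 ✓; ∠LBT = 94.30° ✓; |BT| = 19.60 ✓; ∠BTZ = 81.70° ✓; |TZ| = 15.70 ✓; ∠TZW = 51.90° ✓; |ZW| = 6.400 ✗.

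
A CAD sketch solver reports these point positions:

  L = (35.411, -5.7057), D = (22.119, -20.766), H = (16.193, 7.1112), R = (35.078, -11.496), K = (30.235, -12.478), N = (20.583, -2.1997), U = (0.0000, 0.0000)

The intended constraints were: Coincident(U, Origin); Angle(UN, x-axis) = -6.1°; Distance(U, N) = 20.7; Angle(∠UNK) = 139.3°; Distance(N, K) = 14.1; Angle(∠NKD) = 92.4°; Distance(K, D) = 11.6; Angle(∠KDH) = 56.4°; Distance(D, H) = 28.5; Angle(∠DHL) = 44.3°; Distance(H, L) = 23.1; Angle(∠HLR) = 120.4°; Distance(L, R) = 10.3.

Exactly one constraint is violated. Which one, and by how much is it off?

Distance(L, R) = 10.3 — off by 4.50.

U = (0.00, 0.00) ✓; UN at -6.100° ✓; |UN| = 20.70 ✓; ∠UNK = 139.3° ✓; |NK| = 14.10 ✓; ∠NKD = 92.40° ✓; |KD| = 11.60 ✓; ∠KDH = 56.40° ✓; |DH| = 28.50 ✓; ∠DHL = 44.30° ✓; |HL| = 23.10 ✓; ∠HLR = 120.4° ✓; |LR| = 5.800 ✗.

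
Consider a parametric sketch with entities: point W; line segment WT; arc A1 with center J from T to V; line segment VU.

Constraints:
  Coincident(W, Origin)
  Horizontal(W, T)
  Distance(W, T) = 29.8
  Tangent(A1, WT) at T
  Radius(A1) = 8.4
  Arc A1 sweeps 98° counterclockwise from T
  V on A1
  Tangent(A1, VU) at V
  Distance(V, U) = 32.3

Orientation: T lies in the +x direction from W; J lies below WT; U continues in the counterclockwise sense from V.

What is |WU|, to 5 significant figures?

49.006

W is at the origin; WT is horizontal with |WT| = 29.8 and T on the +x side, so T = (29.800, 0.0000). Tangency of A1 to WT means the radius JT is perpendicular to WT, so J = T + (0, -8.4) = (29.800, -8.4000). On A1, T sits at bearing 90° from J; a 98° counterclockwise sweep puts V at bearing 188°, so V = J + 8.4·(cos 188°, sin 188°) = (21.482, -9.5691). A1 meets VU tangentially, so JV is at right angles to VU, so VU runs along (−sin 188°, cos 188°); with |VU| = 32.3, U = (25.977, -41.555). Then |WU| = |U − W| = 49.006.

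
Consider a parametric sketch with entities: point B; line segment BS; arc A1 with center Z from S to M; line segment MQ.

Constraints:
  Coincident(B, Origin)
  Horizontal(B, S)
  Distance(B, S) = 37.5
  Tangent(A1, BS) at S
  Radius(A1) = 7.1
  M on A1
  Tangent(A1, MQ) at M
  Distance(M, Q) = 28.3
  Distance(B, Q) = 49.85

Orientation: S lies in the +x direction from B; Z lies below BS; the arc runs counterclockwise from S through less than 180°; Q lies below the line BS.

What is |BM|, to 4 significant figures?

31.52

Checks: |ZM| = 7.100 ✓; ∠(ZM, MQ) = 90.00° ✓; |MQ| = 28.30 ✓; |BQ| = 49.85 ✓.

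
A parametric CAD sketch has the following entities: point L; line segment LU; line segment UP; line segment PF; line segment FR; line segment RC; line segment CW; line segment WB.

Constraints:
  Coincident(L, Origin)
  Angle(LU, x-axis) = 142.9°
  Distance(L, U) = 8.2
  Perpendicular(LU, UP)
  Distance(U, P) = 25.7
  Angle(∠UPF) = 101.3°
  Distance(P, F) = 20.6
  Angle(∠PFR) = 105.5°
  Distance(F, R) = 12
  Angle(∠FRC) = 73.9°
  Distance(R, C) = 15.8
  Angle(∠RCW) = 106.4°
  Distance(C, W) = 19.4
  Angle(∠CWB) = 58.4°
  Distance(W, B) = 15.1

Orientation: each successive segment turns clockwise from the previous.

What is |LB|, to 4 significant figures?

33.18

∠RCW = 106.4° gives CW at 80.00° from the x-axis; with |CW| = 19.4, W = (14.58, 30.80). ∠CWB = 58.4° gives WB at -41.60° from the x-axis; with |WB| = 15.1, B = (25.87, 20.78). Then |LB| = |B − L| = 33.18.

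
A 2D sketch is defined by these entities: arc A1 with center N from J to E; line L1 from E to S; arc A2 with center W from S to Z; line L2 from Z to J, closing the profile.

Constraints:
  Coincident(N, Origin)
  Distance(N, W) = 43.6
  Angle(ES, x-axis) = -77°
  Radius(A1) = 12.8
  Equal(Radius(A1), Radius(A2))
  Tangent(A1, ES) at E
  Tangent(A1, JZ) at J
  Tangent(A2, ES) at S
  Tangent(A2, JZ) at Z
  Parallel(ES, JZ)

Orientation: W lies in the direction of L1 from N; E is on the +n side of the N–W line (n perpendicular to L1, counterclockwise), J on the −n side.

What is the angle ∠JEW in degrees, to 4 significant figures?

73.64°

The slot axis is L1's direction at -77.0°, so u = (cos -77.0°, sin -77.0°) = (0.2250, -0.9744) and n = (−sin -77.0°, cos -77.0°) = (0.9744, 0.2250). N is at the origin and W lies 43.6 along u from N, so W = 43.6·u = (9.808, -42.48). Tangency of A1 to both parallel lines with radius 12.8 puts E and J at N ± 12.8·n: E = (12.47, 2.879), J = (-12.47, -2.879). Then cos ∠JEW = EJ·EW / (|EJ||EW|), giving 73.64°.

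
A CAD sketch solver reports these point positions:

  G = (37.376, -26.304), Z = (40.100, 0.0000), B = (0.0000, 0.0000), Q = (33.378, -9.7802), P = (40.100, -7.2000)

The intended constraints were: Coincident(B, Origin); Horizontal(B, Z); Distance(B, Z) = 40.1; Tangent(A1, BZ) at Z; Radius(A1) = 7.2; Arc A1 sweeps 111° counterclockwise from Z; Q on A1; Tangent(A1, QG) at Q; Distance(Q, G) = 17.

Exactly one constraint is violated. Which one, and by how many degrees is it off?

Tangent(A1, QG) at Q — off by 7.40°.

B = (0.00, 0.00) ✓; B.y = 0.00, Z.y = 0.00 ✓; |BZ| = 40.10 ✓; ∠(PZ, ZB) = 90.00° ✓; |PZ| = 7.200 ✓; bearing(P→Q) − bearing(P→Z) = 111.0° ✓; |PQ| = 7.200 ✓; ∠(PQ, QG) = 97.40° ✗; |QG| = 17.00 ✓.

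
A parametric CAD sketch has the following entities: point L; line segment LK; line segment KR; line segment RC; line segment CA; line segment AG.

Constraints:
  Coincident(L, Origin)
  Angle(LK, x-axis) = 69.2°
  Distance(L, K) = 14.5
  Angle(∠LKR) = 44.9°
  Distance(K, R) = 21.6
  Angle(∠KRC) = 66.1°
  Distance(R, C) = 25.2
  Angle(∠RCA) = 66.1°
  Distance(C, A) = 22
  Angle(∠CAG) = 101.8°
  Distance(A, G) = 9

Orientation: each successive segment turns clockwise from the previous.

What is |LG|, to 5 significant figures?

13.643

L is at the origin; LK runs at 69.2° with length 14.5, so K = (5.1491, 13.555). ∠LKR = 44.9° gives KR at -65.900° from the x-axis; with |KR| = 21.6, R = (13.969, -6.1622). ∠KRC = 66.1° gives RC at -179.80° from the x-axis; with |RC| = 25.2, C = (-11.231, -6.2502). ∠RCA = 66.1° gives CA at 66.300° from the x-axis; with |CA| = 22.0, A = (-2.3880, 13.894). ∠CAG = 101.8° gives AG at -11.900° from the x-axis; with |AG| = 9.0, G = (6.4186, 12.039). Then |LG| = |G − L| = 13.643.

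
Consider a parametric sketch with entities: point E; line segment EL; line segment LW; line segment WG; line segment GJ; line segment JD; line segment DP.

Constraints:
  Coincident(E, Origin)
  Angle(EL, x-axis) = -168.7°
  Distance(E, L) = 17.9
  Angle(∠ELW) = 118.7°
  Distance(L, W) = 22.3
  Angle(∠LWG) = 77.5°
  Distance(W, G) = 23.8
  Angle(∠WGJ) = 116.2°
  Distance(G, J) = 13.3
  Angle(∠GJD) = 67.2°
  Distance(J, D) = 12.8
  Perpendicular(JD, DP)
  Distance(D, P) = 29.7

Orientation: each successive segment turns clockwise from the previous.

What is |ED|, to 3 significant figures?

15.0

E is at the origin; EL runs at -168.7° with length 17.9, so L = (-17.6, -3.51). ∠ELW = 118.7° gives LW at 130° from the x-axis; with |LW| = 22.3, W = (-31.9, 13.6). ∠LWG = 77.5° gives WG at 27.5° from the x-axis; with |WG| = 23.8, G = (-10.8, 24.6). ∠WGJ = 116.2° gives GJ at -36.3° from the x-axis; with |GJ| = 13.3, J = (-0.0575, 16.7). ∠GJD = 67.2° gives JD at -149° from the x-axis; with |JD| = 12.8, D = (-11.0, 10.1). Then |ED| = |D − E| = 15.0.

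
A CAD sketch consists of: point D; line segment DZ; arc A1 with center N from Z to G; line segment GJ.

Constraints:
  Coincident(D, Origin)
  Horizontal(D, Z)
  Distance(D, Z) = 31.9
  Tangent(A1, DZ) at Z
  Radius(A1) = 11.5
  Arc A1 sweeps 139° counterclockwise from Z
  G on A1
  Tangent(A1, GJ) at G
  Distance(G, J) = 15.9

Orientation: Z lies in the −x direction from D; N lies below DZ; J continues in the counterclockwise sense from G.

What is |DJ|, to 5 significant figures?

41.112

On A1, Z sits at bearing 90° from N; a 139° counterclockwise sweep puts G at bearing 229°, so G = N + 11.5·(cos 229°, sin 229°) = (-39.445, -20.179). Since A1 is tangent to GJ there, NG ⟂ GJ, so GJ runs along (−sin 229°, cos 229°); with |GJ| = 15.9, J = (-27.445, -30.610). Then |DJ| = |J − D| = 41.112.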